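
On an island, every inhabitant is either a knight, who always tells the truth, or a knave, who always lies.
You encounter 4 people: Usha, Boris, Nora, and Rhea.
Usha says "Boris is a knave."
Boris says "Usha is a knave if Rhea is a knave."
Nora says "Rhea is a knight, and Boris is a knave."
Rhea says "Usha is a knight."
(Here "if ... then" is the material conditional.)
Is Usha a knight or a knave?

Usha is a knave.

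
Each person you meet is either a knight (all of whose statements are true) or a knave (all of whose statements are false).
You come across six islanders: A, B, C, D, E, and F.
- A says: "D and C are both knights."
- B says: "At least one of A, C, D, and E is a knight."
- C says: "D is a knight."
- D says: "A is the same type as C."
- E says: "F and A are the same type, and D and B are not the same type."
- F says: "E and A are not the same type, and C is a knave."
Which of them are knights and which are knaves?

A is a knight, and the claim "D and C are both knights" is indeed True.
As a knight, B's statement "at least one of A, C, D, and E is a knight" should be True; it is.
C is a knight, so "D is a knight" must be True — and it is.
D is a knight, so "A is the same type as C" must be True — and it is.
E is a knave, so "F and A are the same type, and D and B are not the same type" must be False — and it is.
F is a knave, and the claim "E and A are not the same type, and C is a knave" is indeed False.

A is a knight, B is a knight, C is a knight, D is a knight, E is a knave, and F is a knave.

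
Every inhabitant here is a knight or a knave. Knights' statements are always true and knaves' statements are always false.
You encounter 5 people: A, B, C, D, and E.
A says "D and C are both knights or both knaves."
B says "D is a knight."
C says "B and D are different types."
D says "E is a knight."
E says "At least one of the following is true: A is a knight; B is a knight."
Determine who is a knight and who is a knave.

A (knave): "D and C are both knights or both knaves" — false. ✓
B is a knight, and the claim "D is a knight" is indeed True.
Since C is a knave, "B and D are different types" needs to be false, which holds.
Since D is a knight, "E is a knight" needs to be True, which holds.
E (knight): "at least one of the following is true: A is a knight; B is a knight" — True. ✓

A is a knave, B is a knight, C is a knave, D is a knight, and E is a knight.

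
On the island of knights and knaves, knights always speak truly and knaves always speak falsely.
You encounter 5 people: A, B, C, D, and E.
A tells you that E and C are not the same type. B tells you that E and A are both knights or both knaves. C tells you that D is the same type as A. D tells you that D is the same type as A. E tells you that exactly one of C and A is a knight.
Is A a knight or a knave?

A is a knight.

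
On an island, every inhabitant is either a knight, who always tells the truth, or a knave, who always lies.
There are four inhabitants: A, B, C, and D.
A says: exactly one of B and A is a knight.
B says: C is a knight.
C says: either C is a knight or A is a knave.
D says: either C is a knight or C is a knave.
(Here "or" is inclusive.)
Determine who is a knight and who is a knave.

As a knight, A's statement "exactly one of B and A is a knight" should be true; it is.
B is a knave, so "C is a knight" must be False — and it is.
As a knave, C's statement "either C is a knight or A is a knave" should be False; it is.
As a knight, D's statement "either C is a knight or C is a knave" should be true; it is.

Knights: A and D. Knaves: B and C.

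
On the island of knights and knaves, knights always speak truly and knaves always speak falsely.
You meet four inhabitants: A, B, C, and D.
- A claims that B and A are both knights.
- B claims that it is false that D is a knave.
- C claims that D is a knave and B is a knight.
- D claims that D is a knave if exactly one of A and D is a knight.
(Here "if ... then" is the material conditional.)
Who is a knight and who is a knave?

Knights: A, B, and D. Knaves: C.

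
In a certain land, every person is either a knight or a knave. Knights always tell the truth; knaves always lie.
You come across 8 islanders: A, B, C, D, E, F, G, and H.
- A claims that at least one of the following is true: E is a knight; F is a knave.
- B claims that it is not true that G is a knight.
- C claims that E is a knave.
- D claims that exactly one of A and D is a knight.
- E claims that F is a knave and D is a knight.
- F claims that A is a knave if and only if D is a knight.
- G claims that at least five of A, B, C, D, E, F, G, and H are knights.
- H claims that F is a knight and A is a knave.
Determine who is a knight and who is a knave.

A is a knave, B is a knave, C is a knight, D is a knight, E is a knave, F is a knight, G is a knight, and H is a knight.

Since A is a knave, "at least one of the following is true: E is a knight; F is a knave" needs to be False, which holds.
B (knave): "it is not true that G is a knight" — False. ✓
Since C is a knight, "E is a knave" needs to be true, which holds.
D is a knight, and the claim "exactly one of A and D is a knight" is indeed true.
E is a knave, and the claim "F is a knave and D is a knight" is indeed False.
F is a knight, so "A is a knave if and only if D is a knight" must be true — and it is.
G (knight): "at least five of A, B, C, D, E, F, G, and H are knights" — true. ✓
Since H is a knight, "F is a knight and A is a knave" needs to be true, which holds.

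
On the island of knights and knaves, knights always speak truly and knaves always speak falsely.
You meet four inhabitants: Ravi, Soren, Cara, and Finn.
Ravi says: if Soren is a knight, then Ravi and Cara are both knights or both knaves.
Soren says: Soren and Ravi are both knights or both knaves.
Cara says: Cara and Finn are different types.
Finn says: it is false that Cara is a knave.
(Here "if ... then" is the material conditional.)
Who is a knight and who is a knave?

Knights: Ravi. Knaves: Soren, Cara, and Finn.

Suppose Ravi is a knave. Then Ravi's statement "if Soren is a knight, then Ravi and Cara are both knights or both knaves" would have to be false. Checking the 8 ways to assign the others, none is consistent with every speaker.
(For instance, with Soren=knave, Cara=knave, Finn=knave, Ravi's claim "if Soren is a knight, then Ravi and Cara are both knights or both knaves" comes out true where it would need to be false.)
So Ravi must be a knight, making "if Soren is a knight, then Ravi and Cara are both knights or both knaves" true. Taking Ravi=knight, Soren=knave, Cara=knave, Finn=knave, each remaining statement checks out:
  Soren (knave): "Soren and Ravi are both knights or both knaves" — false. ✓
  Cara (knave): "Cara and Finn are different types" — false. ✓
  Finn (knave): "it is false that Cara is a knave" — false. ✓
This is the unique consistent assignment.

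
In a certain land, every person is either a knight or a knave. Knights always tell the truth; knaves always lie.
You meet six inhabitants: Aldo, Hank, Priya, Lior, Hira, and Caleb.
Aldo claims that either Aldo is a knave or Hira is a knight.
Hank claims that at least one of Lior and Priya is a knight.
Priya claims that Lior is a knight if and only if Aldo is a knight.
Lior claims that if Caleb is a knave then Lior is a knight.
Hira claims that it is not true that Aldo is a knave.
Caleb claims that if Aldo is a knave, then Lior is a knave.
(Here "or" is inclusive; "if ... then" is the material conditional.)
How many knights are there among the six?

6

The unique consistent assignment is Aldo=knight, Hank=knight, Priya=knight, Lior=knight, Hira=knight, Caleb=knight.
That has 6 knights.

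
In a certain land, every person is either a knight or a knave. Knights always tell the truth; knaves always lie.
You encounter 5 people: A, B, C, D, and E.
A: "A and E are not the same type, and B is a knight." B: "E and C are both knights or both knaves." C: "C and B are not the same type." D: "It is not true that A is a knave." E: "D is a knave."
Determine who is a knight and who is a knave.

A is a knave, B is a knave, C is a knave, D is a knave, and E is a knight.

Since A is a knave, "A and E are not the same type, and B is a knight" needs to be False, which holds.
Since B is a knave, "E and C are both knights or both knaves" needs to be False, which holds.
C (knave): "C and B are not the same type" — False. ✓
As a knave, D's statement "it is not true that A is a knave" should be False; it is.
E is a knight, so "D is a knave" must be True — and it is.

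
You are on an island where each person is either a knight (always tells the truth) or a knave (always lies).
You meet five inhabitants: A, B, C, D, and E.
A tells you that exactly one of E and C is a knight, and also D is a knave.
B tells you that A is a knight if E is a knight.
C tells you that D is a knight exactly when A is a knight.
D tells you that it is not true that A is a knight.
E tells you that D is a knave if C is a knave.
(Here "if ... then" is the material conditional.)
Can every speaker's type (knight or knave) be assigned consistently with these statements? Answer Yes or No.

Yes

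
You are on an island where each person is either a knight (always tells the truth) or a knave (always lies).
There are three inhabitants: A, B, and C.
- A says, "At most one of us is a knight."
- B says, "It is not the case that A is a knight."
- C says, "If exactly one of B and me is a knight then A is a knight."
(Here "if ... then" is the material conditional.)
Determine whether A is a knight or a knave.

A is a knave.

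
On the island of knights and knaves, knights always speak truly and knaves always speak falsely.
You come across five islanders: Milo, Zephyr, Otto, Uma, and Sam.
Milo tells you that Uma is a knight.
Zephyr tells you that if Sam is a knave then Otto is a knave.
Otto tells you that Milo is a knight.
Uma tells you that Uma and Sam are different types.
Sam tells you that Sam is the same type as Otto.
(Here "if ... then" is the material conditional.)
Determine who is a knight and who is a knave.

Milo is a knight, Zephyr is a knave, Otto is a knight, Uma is a knight, and Sam is a knave.

Suppose Milo is a knave. Then Milo's statement "Uma is a knight" would have to be false. Checking the 16 ways to assign the others, none is consistent with every speaker.
(For instance, with Zephyr=knave, Otto=knight, Uma=knight, Sam=knave, Milo's claim "Uma is a knight" comes out true where it would need to be false.)
So Milo must be a knight, making "Uma is a knight" true. Taking Milo=knight, Zephyr=knave, Otto=knight, Uma=knight, Sam=knave, each remaining statement checks out:
  Zephyr (knave): "if Sam is a knave then Otto is a knave" — false. ✓
  Otto (knight): "Milo is a knight" — true. ✓
  Uma (knight): "Uma and Sam are different types" — true. ✓
  Sam (knave): "Sam is the same type as Otto" — false. ✓
This is the unique consistent assignment.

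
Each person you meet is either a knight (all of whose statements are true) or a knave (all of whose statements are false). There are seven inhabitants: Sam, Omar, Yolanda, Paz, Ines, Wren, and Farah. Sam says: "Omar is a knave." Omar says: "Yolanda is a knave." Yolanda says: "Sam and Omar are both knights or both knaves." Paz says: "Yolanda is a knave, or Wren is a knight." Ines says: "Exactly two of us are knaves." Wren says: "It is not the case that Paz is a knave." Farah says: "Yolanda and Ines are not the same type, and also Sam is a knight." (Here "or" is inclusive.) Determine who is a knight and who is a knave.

Knights: Omar, Paz, and Wren. Knaves: Sam, Yolanda, Ines, and Farah.

Sam is a knave; "Omar is a knave" is false, as required.
Omar is a knight, so "Yolanda is a knave" must be True — and it is.
As a knave, Yolanda's statement "Sam and Omar are both knights or both knaves" should be false; it is.
Paz is a knight; "Yolanda is a knave, or Wren is a knight" is True, as required.
Ines is a knave, and the claim "exactly two of us are knaves" is indeed false.
Wren is a knight, so "it is not the case that Paz is a knave" must be True — and it is.
Farah is a knave; "Yolanda and Ines are not the same type, and also Sam is a knight" is false, as required.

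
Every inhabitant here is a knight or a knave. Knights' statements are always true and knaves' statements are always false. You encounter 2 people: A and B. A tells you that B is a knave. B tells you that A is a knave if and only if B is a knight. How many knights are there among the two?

1

The unique consistent assignment is A=knave, B=knight.
That has 1 knight.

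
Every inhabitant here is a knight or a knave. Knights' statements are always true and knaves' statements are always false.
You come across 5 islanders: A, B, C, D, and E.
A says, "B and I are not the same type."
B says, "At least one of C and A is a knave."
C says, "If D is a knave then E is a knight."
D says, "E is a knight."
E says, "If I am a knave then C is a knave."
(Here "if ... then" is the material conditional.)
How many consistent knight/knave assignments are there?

Consistent assignments:
  A=knight, B=knave, C=knight, D=knight, E=knight

1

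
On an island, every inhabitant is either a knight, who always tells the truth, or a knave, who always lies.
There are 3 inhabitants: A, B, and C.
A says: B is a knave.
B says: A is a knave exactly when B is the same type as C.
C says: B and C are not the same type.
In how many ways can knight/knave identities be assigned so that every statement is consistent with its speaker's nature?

1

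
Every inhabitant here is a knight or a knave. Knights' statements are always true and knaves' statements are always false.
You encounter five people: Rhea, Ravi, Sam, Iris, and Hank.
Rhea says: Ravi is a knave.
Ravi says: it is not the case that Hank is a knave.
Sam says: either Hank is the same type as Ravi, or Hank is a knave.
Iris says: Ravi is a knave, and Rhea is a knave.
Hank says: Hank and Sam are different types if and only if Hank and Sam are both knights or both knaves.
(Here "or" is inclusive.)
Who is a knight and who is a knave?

Rhea is a knight, and the claim "Ravi is a knave" is indeed True.
Ravi is a knave; "it is not the case that Hank is a knave" is False, as required.
Sam (knight): "either Hank is the same type as Ravi, or Hank is a knave" — True. ✓
Iris (knave): "Ravi is a knave, and Rhea is a knave" — False. ✓
Since Hank is a knave, "Hank and Sam are different types if and only if Hank and Sam are both knights or both knaves" needs to be False, which holds.

Rhea is a knight, Ravi is a knave, Sam is a knight, Iris is a knave, and Hank is a knave.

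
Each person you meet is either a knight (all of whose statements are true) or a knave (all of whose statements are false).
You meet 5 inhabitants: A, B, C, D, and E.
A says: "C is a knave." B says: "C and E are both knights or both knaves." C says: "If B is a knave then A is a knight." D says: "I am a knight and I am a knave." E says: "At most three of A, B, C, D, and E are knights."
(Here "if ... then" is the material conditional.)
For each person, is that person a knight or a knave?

Knights: B, C, and E. Knaves: A and D.

A is a knave, and the claim "C is a knave" is indeed False.
B is a knight; "C and E are both knights or both knaves" is True, as required.
C is a knight, so "if B is a knave then A is a knight" must be True — and it is.
D is a knave, and the claim "I am a knight and I am a knave" is indeed False.
E is a knight, so "at most three of A, B, C, D, and E are knights" must be True — and it is.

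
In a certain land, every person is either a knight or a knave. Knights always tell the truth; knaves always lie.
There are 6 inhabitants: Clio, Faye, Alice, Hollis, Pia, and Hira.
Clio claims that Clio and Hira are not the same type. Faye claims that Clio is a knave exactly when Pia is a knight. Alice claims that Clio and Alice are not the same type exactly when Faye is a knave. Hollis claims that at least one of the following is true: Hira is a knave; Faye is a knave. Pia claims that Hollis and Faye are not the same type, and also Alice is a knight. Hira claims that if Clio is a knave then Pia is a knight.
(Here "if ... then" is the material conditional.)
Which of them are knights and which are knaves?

Clio (knave): "Clio and Hira are not the same type" — False. ✓
As a knave, Faye's statement "Clio is a knave exactly when Pia is a knight" should be False; it is.
Alice is a knave, and the claim "Clio and Alice are not the same type exactly when Faye is a knave" is indeed False.
Hollis is a knight; "at least one of the following is true: Hira is a knave; Faye is a knave" is True, as required.
As a knave, Pia's statement "Hollis and Faye are not the same type, and also Alice is a knight" should be False; it is.
Hira is a knave; "if Clio is a knave then Pia is a knight" is False, as required.

Clio is a knave, Faye is a knave, Alice is a knave, Hollis is a knight, Pia is a knave, and Hira is a knave.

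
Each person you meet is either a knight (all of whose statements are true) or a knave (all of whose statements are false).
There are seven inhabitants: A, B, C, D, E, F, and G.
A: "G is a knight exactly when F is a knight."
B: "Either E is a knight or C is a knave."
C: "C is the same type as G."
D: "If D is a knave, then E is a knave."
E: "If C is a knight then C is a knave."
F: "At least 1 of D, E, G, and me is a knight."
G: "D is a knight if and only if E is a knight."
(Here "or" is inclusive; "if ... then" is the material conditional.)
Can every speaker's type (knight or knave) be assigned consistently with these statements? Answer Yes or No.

Yes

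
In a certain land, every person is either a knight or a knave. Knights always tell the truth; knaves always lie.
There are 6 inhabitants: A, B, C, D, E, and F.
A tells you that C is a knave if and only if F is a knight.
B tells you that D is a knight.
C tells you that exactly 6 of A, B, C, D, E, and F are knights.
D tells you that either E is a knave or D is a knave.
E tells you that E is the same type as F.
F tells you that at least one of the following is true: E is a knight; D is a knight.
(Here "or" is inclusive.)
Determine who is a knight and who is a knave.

A is a knight, B is a knight, C is a knave, D is a knight, E is a knave, and F is a knight.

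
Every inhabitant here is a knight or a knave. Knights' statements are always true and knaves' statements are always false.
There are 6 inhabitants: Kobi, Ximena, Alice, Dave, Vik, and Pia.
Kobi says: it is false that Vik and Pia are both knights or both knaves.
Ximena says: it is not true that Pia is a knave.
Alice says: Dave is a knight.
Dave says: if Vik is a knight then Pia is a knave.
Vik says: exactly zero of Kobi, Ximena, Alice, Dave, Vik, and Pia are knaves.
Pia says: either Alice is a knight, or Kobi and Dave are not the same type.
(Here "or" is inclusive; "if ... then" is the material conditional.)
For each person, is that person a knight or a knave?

Kobi is a knight, Ximena is a knight, Alice is a knight, Dave is a knight, Vik is a knave, and Pia is a knight.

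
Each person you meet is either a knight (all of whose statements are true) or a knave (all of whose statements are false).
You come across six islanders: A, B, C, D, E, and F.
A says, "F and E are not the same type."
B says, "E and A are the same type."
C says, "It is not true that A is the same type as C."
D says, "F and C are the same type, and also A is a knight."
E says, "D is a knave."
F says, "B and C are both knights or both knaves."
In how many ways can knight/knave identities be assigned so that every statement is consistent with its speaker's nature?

Consistent assignments:
  A=knave, B=knave, C=knave, D=knave, E=knight, F=knight

1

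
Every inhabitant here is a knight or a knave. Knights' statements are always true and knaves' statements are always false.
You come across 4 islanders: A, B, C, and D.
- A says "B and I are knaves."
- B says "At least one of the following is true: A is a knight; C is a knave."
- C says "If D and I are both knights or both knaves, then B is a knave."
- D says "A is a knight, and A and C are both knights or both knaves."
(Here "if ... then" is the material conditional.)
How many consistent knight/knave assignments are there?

Consistent assignments:
  A=knave, B=knight, C=knave, D=knave

1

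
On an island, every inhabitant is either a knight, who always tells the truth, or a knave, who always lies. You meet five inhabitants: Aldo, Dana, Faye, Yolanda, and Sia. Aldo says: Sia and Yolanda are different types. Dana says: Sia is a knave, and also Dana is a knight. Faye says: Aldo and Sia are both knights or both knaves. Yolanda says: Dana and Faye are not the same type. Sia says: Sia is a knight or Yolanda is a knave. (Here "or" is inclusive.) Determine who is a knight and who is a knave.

Knights: Aldo, Dana, and Yolanda. Knaves: Faye and Sia.

Aldo is a knight; "Sia and Yolanda are different types" is true, as required.
Dana is a knight, and the claim "Sia is a knave, and also Dana is a knight" is indeed true.
Faye is a knave, so "Aldo and Sia are both knights or both knaves" must be False — and it is.
Yolanda is a knight, so "Dana and Faye are not the same type" must be true — and it is.
Sia is a knave, so "Sia is a knight or Yolanda is a knave" must be False — and it is.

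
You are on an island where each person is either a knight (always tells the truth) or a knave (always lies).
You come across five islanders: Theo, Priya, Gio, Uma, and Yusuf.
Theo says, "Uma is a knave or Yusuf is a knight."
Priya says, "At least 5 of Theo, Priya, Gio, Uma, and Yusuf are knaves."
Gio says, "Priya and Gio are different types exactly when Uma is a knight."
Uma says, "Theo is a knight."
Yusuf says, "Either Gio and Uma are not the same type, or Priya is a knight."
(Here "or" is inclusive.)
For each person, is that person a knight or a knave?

Since Theo is a knight, "Uma is a knave or Yusuf is a knight" needs to be True, which holds.
Priya (knave): "at least 5 of Theo, Priya, Gio, Uma, and Yusuf are knaves" — false. ✓
Gio is a knave, and the claim "Priya and Gio are different types exactly when Uma is a knight" is indeed false.
Uma is a knight, and the claim "Theo is a knight" is indeed True.
Since Yusuf is a knight, "either Gio and Uma are not the same type, or Priya is a knight" needs to be True, which holds.

Knights: Theo, Uma, and Yusuf. Knaves: Priya and Gio.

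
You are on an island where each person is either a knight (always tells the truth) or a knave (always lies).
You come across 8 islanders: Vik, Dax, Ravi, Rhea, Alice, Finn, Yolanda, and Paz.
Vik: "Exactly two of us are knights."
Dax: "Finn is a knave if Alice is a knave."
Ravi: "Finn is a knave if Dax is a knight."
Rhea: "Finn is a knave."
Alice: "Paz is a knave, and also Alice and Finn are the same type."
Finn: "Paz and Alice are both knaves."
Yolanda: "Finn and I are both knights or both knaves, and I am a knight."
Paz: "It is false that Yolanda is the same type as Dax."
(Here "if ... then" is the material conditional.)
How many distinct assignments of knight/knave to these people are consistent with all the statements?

Consistent assignments:
  Vik=knave, Dax=knight, Ravi=knight, Rhea=knight, Alice=knave, Finn=knave, Yolanda=knave, Paz=knight

1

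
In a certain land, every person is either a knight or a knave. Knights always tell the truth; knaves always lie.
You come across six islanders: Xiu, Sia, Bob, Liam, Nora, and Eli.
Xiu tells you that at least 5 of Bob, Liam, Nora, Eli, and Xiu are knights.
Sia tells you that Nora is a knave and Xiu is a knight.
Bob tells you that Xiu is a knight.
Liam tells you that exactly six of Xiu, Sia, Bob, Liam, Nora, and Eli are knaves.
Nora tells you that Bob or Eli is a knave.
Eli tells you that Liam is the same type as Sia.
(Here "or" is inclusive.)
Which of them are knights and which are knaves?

Xiu is a knave; "at least 5 of Bob, Liam, Nora, Eli, and Xiu are knights" is false, as required.
Sia is a knave; "Nora is a knave and Xiu is a knight" is false, as required.
Bob is a knave, and the claim "Xiu is a knight" is indeed false.
Liam is a knave, so "exactly six of Xiu, Sia, Bob, Liam, Nora, and Eli are knaves" must be false — and it is.
As a knight, Nora's statement "Bob or Eli is a knave" should be True; it is.
Since Eli is a knight, "Liam is the same type as Sia" needs to be True, which holds.

Knights: Nora and Eli. Knaves: Xiu, Sia, Bob, and Liam.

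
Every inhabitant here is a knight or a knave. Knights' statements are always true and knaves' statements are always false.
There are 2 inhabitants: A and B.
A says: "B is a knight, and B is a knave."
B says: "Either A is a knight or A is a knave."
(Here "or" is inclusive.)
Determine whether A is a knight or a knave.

A is a knave.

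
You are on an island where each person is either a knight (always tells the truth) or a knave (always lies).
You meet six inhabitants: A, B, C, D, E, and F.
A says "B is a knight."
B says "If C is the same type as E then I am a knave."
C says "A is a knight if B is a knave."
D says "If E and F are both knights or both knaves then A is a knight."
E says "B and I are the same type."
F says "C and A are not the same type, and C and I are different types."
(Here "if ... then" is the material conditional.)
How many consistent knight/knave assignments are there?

Consistent assignments:
  A=knight, B=knight, C=knight, D=knight, E=knave, F=knave

1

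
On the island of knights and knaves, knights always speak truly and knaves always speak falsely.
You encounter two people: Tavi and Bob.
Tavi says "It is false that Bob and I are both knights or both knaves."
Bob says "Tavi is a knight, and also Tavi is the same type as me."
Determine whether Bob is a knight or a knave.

Bob is a knave.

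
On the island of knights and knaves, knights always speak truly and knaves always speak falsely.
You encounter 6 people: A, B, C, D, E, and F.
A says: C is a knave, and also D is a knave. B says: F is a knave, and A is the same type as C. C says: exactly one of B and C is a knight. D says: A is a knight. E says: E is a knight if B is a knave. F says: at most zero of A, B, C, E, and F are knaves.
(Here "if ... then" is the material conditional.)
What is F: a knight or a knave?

F is a knave.

Consistent assignments: {A=knave, B=knave, C=knight, D=knave, E=knight, F=knave}; {A=knave, B=knave, C=knight, D=knave, E=knave, F=knave}
In every consistent assignment, F is a knave.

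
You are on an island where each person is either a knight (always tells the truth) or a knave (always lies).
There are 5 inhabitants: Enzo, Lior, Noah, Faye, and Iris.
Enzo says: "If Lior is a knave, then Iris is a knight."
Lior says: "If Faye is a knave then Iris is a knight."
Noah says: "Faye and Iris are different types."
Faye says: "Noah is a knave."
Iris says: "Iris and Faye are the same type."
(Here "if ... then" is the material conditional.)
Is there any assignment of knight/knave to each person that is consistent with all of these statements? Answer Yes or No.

Yes

One consistent assignment: Enzo=knight, Lior=knight, Noah=knave, Faye=knight, Iris=knight.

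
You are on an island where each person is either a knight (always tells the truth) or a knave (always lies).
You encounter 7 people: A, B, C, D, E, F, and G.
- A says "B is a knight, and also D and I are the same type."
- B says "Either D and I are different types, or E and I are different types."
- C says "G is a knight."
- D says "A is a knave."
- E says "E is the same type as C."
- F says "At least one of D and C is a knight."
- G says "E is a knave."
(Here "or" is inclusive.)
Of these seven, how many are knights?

The unique consistent assignment is A=knave, B=knight, C=knight, D=knight, E=knave, F=knight, G=knight.
That has 5 knights.

5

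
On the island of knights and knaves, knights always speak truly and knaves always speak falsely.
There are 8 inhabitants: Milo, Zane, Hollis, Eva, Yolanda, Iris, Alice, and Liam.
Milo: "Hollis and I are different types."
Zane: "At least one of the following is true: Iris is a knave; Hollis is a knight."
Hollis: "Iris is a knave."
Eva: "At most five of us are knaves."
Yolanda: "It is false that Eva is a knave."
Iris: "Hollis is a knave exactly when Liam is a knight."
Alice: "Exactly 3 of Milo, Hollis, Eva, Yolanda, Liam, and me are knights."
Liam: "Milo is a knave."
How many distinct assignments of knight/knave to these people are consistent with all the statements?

Consistent assignments:
  Milo=knave, Zane=knave, Hollis=knave, Eva=knave, Yolanda=knave, Iris=knight, Alice=knave, Liam=knight

1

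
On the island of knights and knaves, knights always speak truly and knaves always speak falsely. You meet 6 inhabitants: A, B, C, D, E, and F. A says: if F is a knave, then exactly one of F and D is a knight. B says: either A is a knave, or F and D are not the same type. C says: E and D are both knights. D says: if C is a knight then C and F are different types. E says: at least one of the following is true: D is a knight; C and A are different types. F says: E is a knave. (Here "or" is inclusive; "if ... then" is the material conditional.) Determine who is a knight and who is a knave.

A is a knight; "if F is a knave, then exactly one of F and D is a knight" is True, as required.
B (knight): "either A is a knave, or F and D are not the same type" — True. ✓
C is a knight; "E and D are both knights" is True, as required.
D is a knight; "if C is a knight then C and F are different types" is True, as required.
E is a knight; "at least one of the following is true: D is a knight; C and A are different types" is True, as required.
Since F is a knave, "E is a knave" needs to be false, which holds.

A is a knight, B is a knight, C is a knight, D is a knight, E is a knight, and F is a knave.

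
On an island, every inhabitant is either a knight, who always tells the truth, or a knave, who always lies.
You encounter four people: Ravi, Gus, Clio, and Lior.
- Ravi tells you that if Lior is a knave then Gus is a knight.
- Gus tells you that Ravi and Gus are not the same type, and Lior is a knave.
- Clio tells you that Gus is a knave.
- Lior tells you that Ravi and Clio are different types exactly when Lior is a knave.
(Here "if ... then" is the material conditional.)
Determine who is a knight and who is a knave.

Ravi is a knight, Gus is a knave, Clio is a knight, and Lior is a knight.

Suppose Ravi is a knave. Then Ravi's statement "if Lior is a knave then Gus is a knight" would have to be false. Checking the 8 ways to assign the others, none is consistent with every speaker.
(For instance, with Gus=knave, Clio=knight, Lior=knight, Ravi's claim "if Lior is a knave then Gus is a knight" comes out true where it would need to be false.)
So Ravi must be a knight, making "if Lior is a knave then Gus is a knight" true. Taking Ravi=knight, Gus=knave, Clio=knight, Lior=knight, each remaining statement checks out:
  Gus (knave): "Ravi and Gus are not the same type, and Lior is a knave" — false. ✓
  Clio (knight): "Gus is a knave" — true. ✓
  Lior (knight): "Ravi and Clio are different types exactly when Lior is a knave" — true. ✓
This is the unique consistent assignment.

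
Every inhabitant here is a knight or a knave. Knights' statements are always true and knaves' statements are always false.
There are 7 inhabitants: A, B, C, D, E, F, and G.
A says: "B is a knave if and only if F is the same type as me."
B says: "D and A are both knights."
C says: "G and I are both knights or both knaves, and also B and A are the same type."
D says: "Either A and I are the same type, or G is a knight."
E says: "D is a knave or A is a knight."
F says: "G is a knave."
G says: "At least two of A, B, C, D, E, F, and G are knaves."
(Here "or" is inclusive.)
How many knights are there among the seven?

5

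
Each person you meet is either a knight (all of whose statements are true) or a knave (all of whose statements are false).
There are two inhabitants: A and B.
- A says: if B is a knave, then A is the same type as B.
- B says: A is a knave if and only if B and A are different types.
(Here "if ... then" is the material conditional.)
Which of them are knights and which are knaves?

A is a knight, so "if B is a knave, then A is the same type as B" must be true — and it is.
B is a knight, so "A is a knave if and only if B and A are different types" must be true — and it is.

A is a knight and B is a knight.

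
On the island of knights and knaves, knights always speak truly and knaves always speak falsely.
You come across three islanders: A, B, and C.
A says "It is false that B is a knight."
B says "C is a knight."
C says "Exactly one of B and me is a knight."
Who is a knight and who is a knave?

Since A is a knight, "it is false that B is a knight" needs to be True, which holds.
B is a knave, and the claim "C is a knight" is indeed False.
As a knave, C's statement "exactly one of B and me is a knight" should be False; it is.

Knights: A. Knaves: B and C.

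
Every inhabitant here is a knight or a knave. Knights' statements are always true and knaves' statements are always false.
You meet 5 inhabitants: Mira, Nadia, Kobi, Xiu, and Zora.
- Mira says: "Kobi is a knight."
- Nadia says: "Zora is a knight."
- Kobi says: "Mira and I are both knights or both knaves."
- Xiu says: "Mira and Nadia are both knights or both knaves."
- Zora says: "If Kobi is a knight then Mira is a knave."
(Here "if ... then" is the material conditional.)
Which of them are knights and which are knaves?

Mira is a knight, Nadia is a knave, Kobi is a knight, Xiu is a knave, and Zora is a knave.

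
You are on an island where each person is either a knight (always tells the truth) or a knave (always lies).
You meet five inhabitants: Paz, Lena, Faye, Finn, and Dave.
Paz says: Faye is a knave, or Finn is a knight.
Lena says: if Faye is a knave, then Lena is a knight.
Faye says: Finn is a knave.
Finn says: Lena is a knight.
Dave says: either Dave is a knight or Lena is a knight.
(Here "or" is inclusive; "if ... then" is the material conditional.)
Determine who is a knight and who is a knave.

Paz is a knight, Lena is a knight, Faye is a knave, Finn is a knight, and Dave is a knight.

Suppose Paz is a knave. Then Paz's statement "Faye is a knave, or Finn is a knight" would have to be false. Checking the 16 ways to assign the others, none is consistent with every speaker.
(For instance, with Lena=knight, Faye=knave, Finn=knight, Dave=knight, Paz's claim "Faye is a knave, or Finn is a knight" comes out true where it would need to be false.)
So Paz must be a knight, making "Faye is a knave, or Finn is a knight" true. Taking Paz=knight, Lena=knight, Faye=knave, Finn=knight, Dave=knight, each remaining statement checks out:
  Lena (knight): "if Faye is a knave, then Lena is a knight" — true. ✓
  Faye (knave): "Finn is a knave" — false. ✓
  Finn (knight): "Lena is a knight" — true. ✓
  Dave (knight): "either Dave is a knight or Lena is a knight" — true. ✓
This is the unique consistent assignment.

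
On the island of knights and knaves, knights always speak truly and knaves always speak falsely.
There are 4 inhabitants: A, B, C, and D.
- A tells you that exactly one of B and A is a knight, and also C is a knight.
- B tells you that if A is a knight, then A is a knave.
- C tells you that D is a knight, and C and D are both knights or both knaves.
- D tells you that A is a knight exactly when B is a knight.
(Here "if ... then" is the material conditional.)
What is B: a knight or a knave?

B is a knight.

Consistent assignments: {A=knave, B=knight, C=knave, D=knave}
In every consistent assignment, B is a knight.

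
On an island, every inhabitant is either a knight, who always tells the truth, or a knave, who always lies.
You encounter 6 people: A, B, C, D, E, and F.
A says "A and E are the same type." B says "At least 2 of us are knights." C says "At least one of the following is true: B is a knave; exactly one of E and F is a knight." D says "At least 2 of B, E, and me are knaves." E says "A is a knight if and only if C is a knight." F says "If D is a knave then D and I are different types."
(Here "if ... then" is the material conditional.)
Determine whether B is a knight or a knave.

B is a knight.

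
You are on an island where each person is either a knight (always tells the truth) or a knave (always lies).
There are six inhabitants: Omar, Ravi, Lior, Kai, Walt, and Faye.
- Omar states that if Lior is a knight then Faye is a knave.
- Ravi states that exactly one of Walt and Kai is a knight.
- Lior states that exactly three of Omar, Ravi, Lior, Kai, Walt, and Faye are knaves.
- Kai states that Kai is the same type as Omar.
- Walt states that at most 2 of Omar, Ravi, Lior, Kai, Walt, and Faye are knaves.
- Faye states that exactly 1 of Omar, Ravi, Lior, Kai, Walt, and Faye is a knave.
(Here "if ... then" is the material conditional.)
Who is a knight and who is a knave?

Omar is a knight, Ravi is a knave, Lior is a knave, Kai is a knave, Walt is a knave, and Faye is a knave.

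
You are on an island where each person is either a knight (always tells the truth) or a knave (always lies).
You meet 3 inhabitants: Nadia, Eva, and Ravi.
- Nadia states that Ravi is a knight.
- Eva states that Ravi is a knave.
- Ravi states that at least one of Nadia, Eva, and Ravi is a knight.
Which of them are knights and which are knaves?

Knights: Nadia and Ravi. Knaves: Eva.

Nadia is a knight, and the claim "Ravi is a knight" is indeed true.
Eva (knave): "Ravi is a knave" — False. ✓
Ravi is a knight; "at least one of Nadia, Eva, and Ravi is a knight" is true, as required.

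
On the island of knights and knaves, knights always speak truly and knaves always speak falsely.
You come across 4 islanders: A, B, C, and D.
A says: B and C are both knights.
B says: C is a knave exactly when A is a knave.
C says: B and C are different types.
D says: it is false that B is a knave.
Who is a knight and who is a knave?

Since A is a knave, "B and C are both knights" needs to be False, which holds.
B is a knave; "C is a knave exactly when A is a knave" is False, as required.
C is a knight, and the claim "B and C are different types" is indeed True.
D is a knave; "it is false that B is a knave" is False, as required.

Knights: C. Knaves: A, B, and D.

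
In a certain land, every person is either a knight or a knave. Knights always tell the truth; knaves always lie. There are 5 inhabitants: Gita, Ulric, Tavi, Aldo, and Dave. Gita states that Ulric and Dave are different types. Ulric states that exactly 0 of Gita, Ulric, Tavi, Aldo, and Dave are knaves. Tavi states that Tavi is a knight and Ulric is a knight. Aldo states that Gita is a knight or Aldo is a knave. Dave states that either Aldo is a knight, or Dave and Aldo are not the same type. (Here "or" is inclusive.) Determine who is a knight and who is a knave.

Gita is a knight, Ulric is a knave, Tavi is a knave, Aldo is a knight, and Dave is a knight.

Since Gita is a knight, "Ulric and Dave are different types" needs to be true, which holds.
As a knave, Ulric's statement "exactly 0 of Gita, Ulric, Tavi, Aldo, and Dave are knaves" should be False; it is.
Tavi (knave): "Tavi is a knight and Ulric is a knight" — False. ✓
Since Aldo is a knight, "Gita is a knight or Aldo is a knave" needs to be true, which holds.
Dave is a knight, so "either Aldo is a knight, or Dave and Aldo are not the same type" must be true — and it is.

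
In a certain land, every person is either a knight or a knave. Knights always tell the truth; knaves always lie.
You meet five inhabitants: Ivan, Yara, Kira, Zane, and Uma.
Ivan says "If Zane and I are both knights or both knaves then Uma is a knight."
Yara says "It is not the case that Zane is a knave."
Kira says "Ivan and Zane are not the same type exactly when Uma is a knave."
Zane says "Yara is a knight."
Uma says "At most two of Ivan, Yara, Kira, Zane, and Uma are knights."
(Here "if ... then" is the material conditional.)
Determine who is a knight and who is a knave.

Ivan is a knight, Yara is a knave, Kira is a knave, Zane is a knave, and Uma is a knight.

Suppose Ivan is a knave. Then Ivan's statement "if Zane and I are both knights or both knaves then Uma is a knight" would have to be false. Checking the 16 ways to assign the others, none is consistent with every speaker.
(For instance, with Yara=knave, Kira=knave, Zane=knave, Uma=knight, Ivan's claim "if Zane and I are both knights or both knaves then Uma is a knight" comes out true where it would need to be false.)
So Ivan must be a knight, making "if Zane and I are both knights or both knaves then Uma is a knight" true. Taking Ivan=knight, Yara=knave, Kira=knave, Zane=knave, Uma=knight, each remaining statement checks out:
  Yara (knave): "it is not the case that Zane is a knave" — false. ✓
  Kira (knave): "Ivan and Zane are not the same type exactly when Uma is a knave" — false. ✓
  Zane (knave): "Yara is a knight" — false. ✓
  Uma (knight): "at most two of Ivan, Yara, Kira, Zane, and Uma are knights" — true. ✓
This is the unique consistent assignment.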